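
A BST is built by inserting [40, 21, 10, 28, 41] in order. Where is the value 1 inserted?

Starting tree (level order): [40, 21, 41, 10, 28]
Insertion path: 40 -> 21 -> 10
Result: insert 1 as left child of 10
Final tree (level order): [40, 21, 41, 10, 28, None, None, 1]


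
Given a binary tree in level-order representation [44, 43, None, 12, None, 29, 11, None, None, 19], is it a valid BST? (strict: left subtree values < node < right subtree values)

Level-order array: [44, 43, None, 12, None, 29, 11, None, None, 19]
Validate using subtree bounds (lo, hi): at each node, require lo < value < hi,
then recurse left with hi=value and right with lo=value.
Preorder trace (stopping at first violation):
  at node 44 with bounds (-inf, +inf): OK
  at node 43 with bounds (-inf, 44): OK
  at node 12 with bounds (-inf, 43): OK
  at node 29 with bounds (-inf, 12): VIOLATION
Node 29 violates its bound: not (-inf < 29 < 12).
Result: Not a valid BST


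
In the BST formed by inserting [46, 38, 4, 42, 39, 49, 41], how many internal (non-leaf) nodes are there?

Tree built from: [46, 38, 4, 42, 39, 49, 41]
Tree (level-order array): [46, 38, 49, 4, 42, None, None, None, None, 39, None, None, 41]
Rule: An internal node has at least one child.
Per-node child counts:
  node 46: 2 child(ren)
  node 38: 2 child(ren)
  node 4: 0 child(ren)
  node 42: 1 child(ren)
  node 39: 1 child(ren)
  node 41: 0 child(ren)
  node 49: 0 child(ren)
Matching nodes: [46, 38, 42, 39]
Count of internal (non-leaf) nodes: 4


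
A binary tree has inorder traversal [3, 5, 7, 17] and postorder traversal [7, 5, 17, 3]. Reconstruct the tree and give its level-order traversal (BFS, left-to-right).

Inorder:   [3, 5, 7, 17]
Postorder: [7, 5, 17, 3]
Algorithm: postorder visits root last, so walk postorder right-to-left;
each value is the root of the current inorder slice — split it at that
value, recurse on the right subtree first, then the left.
Recursive splits:
  root=3; inorder splits into left=[], right=[5, 7, 17]
  root=17; inorder splits into left=[5, 7], right=[]
  root=5; inorder splits into left=[], right=[7]
  root=7; inorder splits into left=[], right=[]
Reconstructed level-order: [3, 17, 5, 7]


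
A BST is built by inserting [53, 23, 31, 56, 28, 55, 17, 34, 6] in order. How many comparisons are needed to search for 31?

Search path for 31: 53 -> 23 -> 31
Found: True
Comparisons: 3


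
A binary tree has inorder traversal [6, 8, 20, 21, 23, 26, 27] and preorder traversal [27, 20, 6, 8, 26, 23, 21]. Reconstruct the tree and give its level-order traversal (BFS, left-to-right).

Inorder:  [6, 8, 20, 21, 23, 26, 27]
Preorder: [27, 20, 6, 8, 26, 23, 21]
Algorithm: preorder visits root first, so consume preorder in order;
for each root, split the current inorder slice at that value into
left-subtree inorder and right-subtree inorder, then recurse.
Recursive splits:
  root=27; inorder splits into left=[6, 8, 20, 21, 23, 26], right=[]
  root=20; inorder splits into left=[6, 8], right=[21, 23, 26]
  root=6; inorder splits into left=[], right=[8]
  root=8; inorder splits into left=[], right=[]
  root=26; inorder splits into left=[21, 23], right=[]
  root=23; inorder splits into left=[21], right=[]
  root=21; inorder splits into left=[], right=[]
Reconstructed level-order: [27, 20, 6, 26, 8, 23, 21]


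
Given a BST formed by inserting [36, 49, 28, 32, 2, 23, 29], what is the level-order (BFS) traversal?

Tree insertion order: [36, 49, 28, 32, 2, 23, 29]
Tree (level-order array): [36, 28, 49, 2, 32, None, None, None, 23, 29]
BFS from the root, enqueuing left then right child of each popped node:
  queue [36] -> pop 36, enqueue [28, 49], visited so far: [36]
  queue [28, 49] -> pop 28, enqueue [2, 32], visited so far: [36, 28]
  queue [49, 2, 32] -> pop 49, enqueue [none], visited so far: [36, 28, 49]
  queue [2, 32] -> pop 2, enqueue [23], visited so far: [36, 28, 49, 2]
  queue [32, 23] -> pop 32, enqueue [29], visited so far: [36, 28, 49, 2, 32]
  queue [23, 29] -> pop 23, enqueue [none], visited so far: [36, 28, 49, 2, 32, 23]
  queue [29] -> pop 29, enqueue [none], visited so far: [36, 28, 49, 2, 32, 23, 29]
Result: [36, 28, 49, 2, 32, 23, 29]


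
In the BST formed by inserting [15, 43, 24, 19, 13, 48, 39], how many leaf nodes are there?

Tree built from: [15, 43, 24, 19, 13, 48, 39]
Tree (level-order array): [15, 13, 43, None, None, 24, 48, 19, 39]
Rule: A leaf has 0 children.
Per-node child counts:
  node 15: 2 child(ren)
  node 13: 0 child(ren)
  node 43: 2 child(ren)
  node 24: 2 child(ren)
  node 19: 0 child(ren)
  node 39: 0 child(ren)
  node 48: 0 child(ren)
Matching nodes: [13, 19, 39, 48]
Count of leaf nodes: 4


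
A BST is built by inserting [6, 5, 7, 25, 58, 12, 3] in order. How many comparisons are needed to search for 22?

Search path for 22: 6 -> 7 -> 25 -> 12
Found: False
Comparisons: 4


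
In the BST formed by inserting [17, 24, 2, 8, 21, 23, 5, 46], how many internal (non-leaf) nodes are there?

Tree built from: [17, 24, 2, 8, 21, 23, 5, 46]
Tree (level-order array): [17, 2, 24, None, 8, 21, 46, 5, None, None, 23]
Rule: An internal node has at least one child.
Per-node child counts:
  node 17: 2 child(ren)
  node 2: 1 child(ren)
  node 8: 1 child(ren)
  node 5: 0 child(ren)
  node 24: 2 child(ren)
  node 21: 1 child(ren)
  node 23: 0 child(ren)
  node 46: 0 child(ren)
Matching nodes: [17, 2, 8, 24, 21]
Count of internal (non-leaf) nodes: 5


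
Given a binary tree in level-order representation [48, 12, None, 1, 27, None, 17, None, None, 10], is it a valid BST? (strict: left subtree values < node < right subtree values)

Level-order array: [48, 12, None, 1, 27, None, 17, None, None, 10]
Validate using subtree bounds (lo, hi): at each node, require lo < value < hi,
then recurse left with hi=value and right with lo=value.
Preorder trace (stopping at first violation):
  at node 48 with bounds (-inf, +inf): OK
  at node 12 with bounds (-inf, 48): OK
  at node 1 with bounds (-inf, 12): OK
  at node 17 with bounds (1, 12): VIOLATION
Node 17 violates its bound: not (1 < 17 < 12).
Result: Not a valid BST


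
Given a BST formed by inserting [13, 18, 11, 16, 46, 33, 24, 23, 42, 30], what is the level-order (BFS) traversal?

Tree insertion order: [13, 18, 11, 16, 46, 33, 24, 23, 42, 30]
Tree (level-order array): [13, 11, 18, None, None, 16, 46, None, None, 33, None, 24, 42, 23, 30]
BFS from the root, enqueuing left then right child of each popped node:
  queue [13] -> pop 13, enqueue [11, 18], visited so far: [13]
  queue [11, 18] -> pop 11, enqueue [none], visited so far: [13, 11]
  queue [18] -> pop 18, enqueue [16, 46], visited so far: [13, 11, 18]
  queue [16, 46] -> pop 16, enqueue [none], visited so far: [13, 11, 18, 16]
  queue [46] -> pop 46, enqueue [33], visited so far: [13, 11, 18, 16, 46]
  queue [33] -> pop 33, enqueue [24, 42], visited so far: [13, 11, 18, 16, 46, 33]
  queue [24, 42] -> pop 24, enqueue [23, 30], visited so far: [13, 11, 18, 16, 46, 33, 24]
  queue [42, 23, 30] -> pop 42, enqueue [none], visited so far: [13, 11, 18, 16, 46, 33, 24, 42]
  queue [23, 30] -> pop 23, enqueue [none], visited so far: [13, 11, 18, 16, 46, 33, 24, 42, 23]
  queue [30] -> pop 30, enqueue [none], visited so far: [13, 11, 18, 16, 46, 33, 24, 42, 23, 30]
Result: [13, 11, 18, 16, 46, 33, 24, 42, 23, 30]


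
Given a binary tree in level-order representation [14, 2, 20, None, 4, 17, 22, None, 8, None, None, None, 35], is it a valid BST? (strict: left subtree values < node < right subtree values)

Level-order array: [14, 2, 20, None, 4, 17, 22, None, 8, None, None, None, 35]
Validate using subtree bounds (lo, hi): at each node, require lo < value < hi,
then recurse left with hi=value and right with lo=value.
Preorder trace (stopping at first violation):
  at node 14 with bounds (-inf, +inf): OK
  at node 2 with bounds (-inf, 14): OK
  at node 4 with bounds (2, 14): OK
  at node 8 with bounds (4, 14): OK
  at node 20 with bounds (14, +inf): OK
  at node 17 with bounds (14, 20): OK
  at node 22 with bounds (20, +inf): OK
  at node 35 with bounds (22, +inf): OK
No violation found at any node.
Result: Valid BST


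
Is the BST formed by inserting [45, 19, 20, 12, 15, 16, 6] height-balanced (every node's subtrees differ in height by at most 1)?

Tree (level-order array): [45, 19, None, 12, 20, 6, 15, None, None, None, None, None, 16]
Definition: a tree is height-balanced if, at every node, |h(left) - h(right)| <= 1 (empty subtree has height -1).
Bottom-up per-node check:
  node 6: h_left=-1, h_right=-1, diff=0 [OK], height=0
  node 16: h_left=-1, h_right=-1, diff=0 [OK], height=0
  node 15: h_left=-1, h_right=0, diff=1 [OK], height=1
  node 12: h_left=0, h_right=1, diff=1 [OK], height=2
  node 20: h_left=-1, h_right=-1, diff=0 [OK], height=0
  node 19: h_left=2, h_right=0, diff=2 [FAIL (|2-0|=2 > 1)], height=3
  node 45: h_left=3, h_right=-1, diff=4 [FAIL (|3--1|=4 > 1)], height=4
Node 19 violates the condition: |2 - 0| = 2 > 1.
Result: Not balanced


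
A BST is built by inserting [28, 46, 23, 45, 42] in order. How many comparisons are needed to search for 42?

Search path for 42: 28 -> 46 -> 45 -> 42
Found: True
Comparisons: 4


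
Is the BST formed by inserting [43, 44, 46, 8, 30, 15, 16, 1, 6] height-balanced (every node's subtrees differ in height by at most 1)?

Tree (level-order array): [43, 8, 44, 1, 30, None, 46, None, 6, 15, None, None, None, None, None, None, 16]
Definition: a tree is height-balanced if, at every node, |h(left) - h(right)| <= 1 (empty subtree has height -1).
Bottom-up per-node check:
  node 6: h_left=-1, h_right=-1, diff=0 [OK], height=0
  node 1: h_left=-1, h_right=0, diff=1 [OK], height=1
  node 16: h_left=-1, h_right=-1, diff=0 [OK], height=0
  node 15: h_left=-1, h_right=0, diff=1 [OK], height=1
  node 30: h_left=1, h_right=-1, diff=2 [FAIL (|1--1|=2 > 1)], height=2
  node 8: h_left=1, h_right=2, diff=1 [OK], height=3
  node 46: h_left=-1, h_right=-1, diff=0 [OK], height=0
  node 44: h_left=-1, h_right=0, diff=1 [OK], height=1
  node 43: h_left=3, h_right=1, diff=2 [FAIL (|3-1|=2 > 1)], height=4
Node 30 violates the condition: |1 - -1| = 2 > 1.
Result: Not balanced


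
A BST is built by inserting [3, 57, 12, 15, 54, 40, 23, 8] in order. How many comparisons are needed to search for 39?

Search path for 39: 3 -> 57 -> 12 -> 15 -> 54 -> 40 -> 23
Found: False
Comparisons: 7


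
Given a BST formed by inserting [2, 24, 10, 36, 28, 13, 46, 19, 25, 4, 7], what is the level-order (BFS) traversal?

Tree insertion order: [2, 24, 10, 36, 28, 13, 46, 19, 25, 4, 7]
Tree (level-order array): [2, None, 24, 10, 36, 4, 13, 28, 46, None, 7, None, 19, 25]
BFS from the root, enqueuing left then right child of each popped node:
  queue [2] -> pop 2, enqueue [24], visited so far: [2]
  queue [24] -> pop 24, enqueue [10, 36], visited so far: [2, 24]
  queue [10, 36] -> pop 10, enqueue [4, 13], visited so far: [2, 24, 10]
  queue [36, 4, 13] -> pop 36, enqueue [28, 46], visited so far: [2, 24, 10, 36]
  queue [4, 13, 28, 46] -> pop 4, enqueue [7], visited so far: [2, 24, 10, 36, 4]
  queue [13, 28, 46, 7] -> pop 13, enqueue [19], visited so far: [2, 24, 10, 36, 4, 13]
  queue [28, 46, 7, 19] -> pop 28, enqueue [25], visited so far: [2, 24, 10, 36, 4, 13, 28]
  queue [46, 7, 19, 25] -> pop 46, enqueue [none], visited so far: [2, 24, 10, 36, 4, 13, 28, 46]
  queue [7, 19, 25] -> pop 7, enqueue [none], visited so far: [2, 24, 10, 36, 4, 13, 28, 46, 7]
  queue [19, 25] -> pop 19, enqueue [none], visited so far: [2, 24, 10, 36, 4, 13, 28, 46, 7, 19]
  queue [25] -> pop 25, enqueue [none], visited so far: [2, 24, 10, 36, 4, 13, 28, 46, 7, 19, 25]
Result: [2, 24, 10, 36, 4, 13, 28, 46, 7, 19, 25]


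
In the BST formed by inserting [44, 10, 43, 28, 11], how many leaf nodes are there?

Tree built from: [44, 10, 43, 28, 11]
Tree (level-order array): [44, 10, None, None, 43, 28, None, 11]
Rule: A leaf has 0 children.
Per-node child counts:
  node 44: 1 child(ren)
  node 10: 1 child(ren)
  node 43: 1 child(ren)
  node 28: 1 child(ren)
  node 11: 0 child(ren)
Matching nodes: [11]
Count of leaf nodes: 1


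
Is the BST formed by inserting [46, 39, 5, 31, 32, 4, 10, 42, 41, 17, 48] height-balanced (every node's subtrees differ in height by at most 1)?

Tree (level-order array): [46, 39, 48, 5, 42, None, None, 4, 31, 41, None, None, None, 10, 32, None, None, None, 17]
Definition: a tree is height-balanced if, at every node, |h(left) - h(right)| <= 1 (empty subtree has height -1).
Bottom-up per-node check:
  node 4: h_left=-1, h_right=-1, diff=0 [OK], height=0
  node 17: h_left=-1, h_right=-1, diff=0 [OK], height=0
  node 10: h_left=-1, h_right=0, diff=1 [OK], height=1
  node 32: h_left=-1, h_right=-1, diff=0 [OK], height=0
  node 31: h_left=1, h_right=0, diff=1 [OK], height=2
  node 5: h_left=0, h_right=2, diff=2 [FAIL (|0-2|=2 > 1)], height=3
  node 41: h_left=-1, h_right=-1, diff=0 [OK], height=0
  node 42: h_left=0, h_right=-1, diff=1 [OK], height=1
  node 39: h_left=3, h_right=1, diff=2 [FAIL (|3-1|=2 > 1)], height=4
  node 48: h_left=-1, h_right=-1, diff=0 [OK], height=0
  node 46: h_left=4, h_right=0, diff=4 [FAIL (|4-0|=4 > 1)], height=5
Node 5 violates the condition: |0 - 2| = 2 > 1.
Result: Not balanced


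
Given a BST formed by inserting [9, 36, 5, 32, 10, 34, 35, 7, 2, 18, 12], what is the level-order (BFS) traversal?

Tree insertion order: [9, 36, 5, 32, 10, 34, 35, 7, 2, 18, 12]
Tree (level-order array): [9, 5, 36, 2, 7, 32, None, None, None, None, None, 10, 34, None, 18, None, 35, 12]
BFS from the root, enqueuing left then right child of each popped node:
  queue [9] -> pop 9, enqueue [5, 36], visited so far: [9]
  queue [5, 36] -> pop 5, enqueue [2, 7], visited so far: [9, 5]
  queue [36, 2, 7] -> pop 36, enqueue [32], visited so far: [9, 5, 36]
  queue [2, 7, 32] -> pop 2, enqueue [none], visited so far: [9, 5, 36, 2]
  queue [7, 32] -> pop 7, enqueue [none], visited so far: [9, 5, 36, 2, 7]
  queue [32] -> pop 32, enqueue [10, 34], visited so far: [9, 5, 36, 2, 7, 32]
  queue [10, 34] -> pop 10, enqueue [18], visited so far: [9, 5, 36, 2, 7, 32, 10]
  queue [34, 18] -> pop 34, enqueue [35], visited so far: [9, 5, 36, 2, 7, 32, 10, 34]
  queue [18, 35] -> pop 18, enqueue [12], visited so far: [9, 5, 36, 2, 7, 32, 10, 34, 18]
  queue [35, 12] -> pop 35, enqueue [none], visited so far: [9, 5, 36, 2, 7, 32, 10, 34, 18, 35]
  queue [12] -> pop 12, enqueue [none], visited so far: [9, 5, 36, 2, 7, 32, 10, 34, 18, 35, 12]
Result: [9, 5, 36, 2, 7, 32, 10, 34, 18, 35, 12]


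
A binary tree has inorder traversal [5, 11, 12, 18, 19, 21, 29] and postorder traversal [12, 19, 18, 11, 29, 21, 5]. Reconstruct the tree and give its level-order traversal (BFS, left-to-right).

Inorder:   [5, 11, 12, 18, 19, 21, 29]
Postorder: [12, 19, 18, 11, 29, 21, 5]
Algorithm: postorder visits root last, so walk postorder right-to-left;
each value is the root of the current inorder slice — split it at that
value, recurse on the right subtree first, then the left.
Recursive splits:
  root=5; inorder splits into left=[], right=[11, 12, 18, 19, 21, 29]
  root=21; inorder splits into left=[11, 12, 18, 19], right=[29]
  root=29; inorder splits into left=[], right=[]
  root=11; inorder splits into left=[], right=[12, 18, 19]
  root=18; inorder splits into left=[12], right=[19]
  root=19; inorder splits into left=[], right=[]
  root=12; inorder splits into left=[], right=[]
Reconstructed level-order: [5, 21, 11, 29, 18, 12, 19]


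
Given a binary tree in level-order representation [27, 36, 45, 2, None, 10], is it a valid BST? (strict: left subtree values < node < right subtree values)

Level-order array: [27, 36, 45, 2, None, 10]
Validate using subtree bounds (lo, hi): at each node, require lo < value < hi,
then recurse left with hi=value and right with lo=value.
Preorder trace (stopping at first violation):
  at node 27 with bounds (-inf, +inf): OK
  at node 36 with bounds (-inf, 27): VIOLATION
Node 36 violates its bound: not (-inf < 36 < 27).
Result: Not a valid BST


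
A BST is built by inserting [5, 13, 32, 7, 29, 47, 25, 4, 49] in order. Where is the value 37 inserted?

Starting tree (level order): [5, 4, 13, None, None, 7, 32, None, None, 29, 47, 25, None, None, 49]
Insertion path: 5 -> 13 -> 32 -> 47
Result: insert 37 as left child of 47
Final tree (level order): [5, 4, 13, None, None, 7, 32, None, None, 29, 47, 25, None, 37, 49]


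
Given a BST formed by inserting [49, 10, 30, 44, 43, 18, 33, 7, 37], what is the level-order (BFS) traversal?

Tree insertion order: [49, 10, 30, 44, 43, 18, 33, 7, 37]
Tree (level-order array): [49, 10, None, 7, 30, None, None, 18, 44, None, None, 43, None, 33, None, None, 37]
BFS from the root, enqueuing left then right child of each popped node:
  queue [49] -> pop 49, enqueue [10], visited so far: [49]
  queue [10] -> pop 10, enqueue [7, 30], visited so far: [49, 10]
  queue [7, 30] -> pop 7, enqueue [none], visited so far: [49, 10, 7]
  queue [30] -> pop 30, enqueue [18, 44], visited so far: [49, 10, 7, 30]
  queue [18, 44] -> pop 18, enqueue [none], visited so far: [49, 10, 7, 30, 18]
  queue [44] -> pop 44, enqueue [43], visited so far: [49, 10, 7, 30, 18, 44]
  queue [43] -> pop 43, enqueue [33], visited so far: [49, 10, 7, 30, 18, 44, 43]
  queue [33] -> pop 33, enqueue [37], visited so far: [49, 10, 7, 30, 18, 44, 43, 33]
  queue [37] -> pop 37, enqueue [none], visited so far: [49, 10, 7, 30, 18, 44, 43, 33, 37]
Result: [49, 10, 7, 30, 18, 44, 43, 33, 37]


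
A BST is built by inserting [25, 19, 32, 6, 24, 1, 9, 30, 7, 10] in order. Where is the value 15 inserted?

Starting tree (level order): [25, 19, 32, 6, 24, 30, None, 1, 9, None, None, None, None, None, None, 7, 10]
Insertion path: 25 -> 19 -> 6 -> 9 -> 10
Result: insert 15 as right child of 10
Final tree (level order): [25, 19, 32, 6, 24, 30, None, 1, 9, None, None, None, None, None, None, 7, 10, None, None, None, 15]


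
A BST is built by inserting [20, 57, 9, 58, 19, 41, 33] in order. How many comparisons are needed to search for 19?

Search path for 19: 20 -> 9 -> 19
Found: True
Comparisons: 3


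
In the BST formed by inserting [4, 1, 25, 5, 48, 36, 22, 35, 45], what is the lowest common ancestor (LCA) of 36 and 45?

Tree insertion order: [4, 1, 25, 5, 48, 36, 22, 35, 45]
Tree (level-order array): [4, 1, 25, None, None, 5, 48, None, 22, 36, None, None, None, 35, 45]
In a BST, the LCA of p=36, q=45 is the first node v on the
root-to-leaf path with p <= v <= q (go left if both < v, right if both > v).
Walk from root:
  at 4: both 36 and 45 > 4, go right
  at 25: both 36 and 45 > 25, go right
  at 48: both 36 and 45 < 48, go left
  at 36: 36 <= 36 <= 45, this is the LCA
LCA = 36


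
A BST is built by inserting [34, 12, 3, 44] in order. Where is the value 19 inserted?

Starting tree (level order): [34, 12, 44, 3]
Insertion path: 34 -> 12
Result: insert 19 as right child of 12
Final tree (level order): [34, 12, 44, 3, 19]


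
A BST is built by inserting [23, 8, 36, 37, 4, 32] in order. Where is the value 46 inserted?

Starting tree (level order): [23, 8, 36, 4, None, 32, 37]
Insertion path: 23 -> 36 -> 37
Result: insert 46 as right child of 37
Final tree (level order): [23, 8, 36, 4, None, 32, 37, None, None, None, None, None, 46]


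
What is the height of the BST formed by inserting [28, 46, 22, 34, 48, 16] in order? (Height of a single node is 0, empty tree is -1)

Insertion order: [28, 46, 22, 34, 48, 16]
Tree (level-order array): [28, 22, 46, 16, None, 34, 48]
Compute height bottom-up (empty subtree = -1):
  height(16) = 1 + max(-1, -1) = 0
  height(22) = 1 + max(0, -1) = 1
  height(34) = 1 + max(-1, -1) = 0
  height(48) = 1 + max(-1, -1) = 0
  height(46) = 1 + max(0, 0) = 1
  height(28) = 1 + max(1, 1) = 2
Height = 2


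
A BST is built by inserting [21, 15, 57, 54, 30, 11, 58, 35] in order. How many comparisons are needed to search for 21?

Search path for 21: 21
Found: True
Comparisons: 1


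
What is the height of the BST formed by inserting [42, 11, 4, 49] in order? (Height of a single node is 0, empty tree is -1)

Insertion order: [42, 11, 4, 49]
Tree (level-order array): [42, 11, 49, 4]
Compute height bottom-up (empty subtree = -1):
  height(4) = 1 + max(-1, -1) = 0
  height(11) = 1 + max(0, -1) = 1
  height(49) = 1 + max(-1, -1) = 0
  height(42) = 1 + max(1, 0) = 2
Height = 2


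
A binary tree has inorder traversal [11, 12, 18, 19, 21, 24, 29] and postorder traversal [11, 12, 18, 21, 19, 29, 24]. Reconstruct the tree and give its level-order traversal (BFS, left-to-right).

Inorder:   [11, 12, 18, 19, 21, 24, 29]
Postorder: [11, 12, 18, 21, 19, 29, 24]
Algorithm: postorder visits root last, so walk postorder right-to-left;
each value is the root of the current inorder slice — split it at that
value, recurse on the right subtree first, then the left.
Recursive splits:
  root=24; inorder splits into left=[11, 12, 18, 19, 21], right=[29]
  root=29; inorder splits into left=[], right=[]
  root=19; inorder splits into left=[11, 12, 18], right=[21]
  root=21; inorder splits into left=[], right=[]
  root=18; inorder splits into left=[11, 12], right=[]
  root=12; inorder splits into left=[11], right=[]
  root=11; inorder splits into left=[], right=[]
Reconstructed level-order: [24, 19, 29, 18, 21, 12, 11]


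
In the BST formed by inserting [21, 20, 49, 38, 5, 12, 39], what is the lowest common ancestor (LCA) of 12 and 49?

Tree insertion order: [21, 20, 49, 38, 5, 12, 39]
Tree (level-order array): [21, 20, 49, 5, None, 38, None, None, 12, None, 39]
In a BST, the LCA of p=12, q=49 is the first node v on the
root-to-leaf path with p <= v <= q (go left if both < v, right if both > v).
Walk from root:
  at 21: 12 <= 21 <= 49, this is the LCA
LCA = 21


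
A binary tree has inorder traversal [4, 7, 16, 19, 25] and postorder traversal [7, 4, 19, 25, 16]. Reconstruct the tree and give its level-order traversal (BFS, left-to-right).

Inorder:   [4, 7, 16, 19, 25]
Postorder: [7, 4, 19, 25, 16]
Algorithm: postorder visits root last, so walk postorder right-to-left;
each value is the root of the current inorder slice — split it at that
value, recurse on the right subtree first, then the left.
Recursive splits:
  root=16; inorder splits into left=[4, 7], right=[19, 25]
  root=25; inorder splits into left=[19], right=[]
  root=19; inorder splits into left=[], right=[]
  root=4; inorder splits into left=[], right=[7]
  root=7; inorder splits into left=[], right=[]
Reconstructed level-order: [16, 4, 25, 7, 19]


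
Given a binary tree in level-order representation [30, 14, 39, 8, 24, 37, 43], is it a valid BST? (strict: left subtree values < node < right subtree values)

Level-order array: [30, 14, 39, 8, 24, 37, 43]
Validate using subtree bounds (lo, hi): at each node, require lo < value < hi,
then recurse left with hi=value and right with lo=value.
Preorder trace (stopping at first violation):
  at node 30 with bounds (-inf, +inf): OK
  at node 14 with bounds (-inf, 30): OK
  at node 8 with bounds (-inf, 14): OK
  at node 24 with bounds (14, 30): OK
  at node 39 with bounds (30, +inf): OK
  at node 37 with bounds (30, 39): OK
  at node 43 with bounds (39, +inf): OK
No violation found at any node.
Result: Valid BST


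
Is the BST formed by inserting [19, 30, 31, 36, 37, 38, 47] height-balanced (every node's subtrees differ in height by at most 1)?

Tree (level-order array): [19, None, 30, None, 31, None, 36, None, 37, None, 38, None, 47]
Definition: a tree is height-balanced if, at every node, |h(left) - h(right)| <= 1 (empty subtree has height -1).
Bottom-up per-node check:
  node 47: h_left=-1, h_right=-1, diff=0 [OK], height=0
  node 38: h_left=-1, h_right=0, diff=1 [OK], height=1
  node 37: h_left=-1, h_right=1, diff=2 [FAIL (|-1-1|=2 > 1)], height=2
  node 36: h_left=-1, h_right=2, diff=3 [FAIL (|-1-2|=3 > 1)], height=3
  node 31: h_left=-1, h_right=3, diff=4 [FAIL (|-1-3|=4 > 1)], height=4
  node 30: h_left=-1, h_right=4, diff=5 [FAIL (|-1-4|=5 > 1)], height=5
  node 19: h_left=-1, h_right=5, diff=6 [FAIL (|-1-5|=6 > 1)], height=6
Node 37 violates the condition: |-1 - 1| = 2 > 1.
Result: Not balanced


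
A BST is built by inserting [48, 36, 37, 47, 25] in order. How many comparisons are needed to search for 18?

Search path for 18: 48 -> 36 -> 25
Found: False
Comparisons: 3


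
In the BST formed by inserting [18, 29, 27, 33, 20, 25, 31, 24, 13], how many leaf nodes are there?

Tree built from: [18, 29, 27, 33, 20, 25, 31, 24, 13]
Tree (level-order array): [18, 13, 29, None, None, 27, 33, 20, None, 31, None, None, 25, None, None, 24]
Rule: A leaf has 0 children.
Per-node child counts:
  node 18: 2 child(ren)
  node 13: 0 child(ren)
  node 29: 2 child(ren)
  node 27: 1 child(ren)
  node 20: 1 child(ren)
  node 25: 1 child(ren)
  node 24: 0 child(ren)
  node 33: 1 child(ren)
  node 31: 0 child(ren)
Matching nodes: [13, 24, 31]
Count of leaf nodes: 3


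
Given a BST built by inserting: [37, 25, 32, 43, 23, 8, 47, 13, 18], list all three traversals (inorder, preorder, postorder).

Tree insertion order: [37, 25, 32, 43, 23, 8, 47, 13, 18]
Tree (level-order array): [37, 25, 43, 23, 32, None, 47, 8, None, None, None, None, None, None, 13, None, 18]
Inorder (L, root, R): [8, 13, 18, 23, 25, 32, 37, 43, 47]
Preorder (root, L, R): [37, 25, 23, 8, 13, 18, 32, 43, 47]
Postorder (L, R, root): [18, 13, 8, 23, 32, 25, 47, 43, 37]


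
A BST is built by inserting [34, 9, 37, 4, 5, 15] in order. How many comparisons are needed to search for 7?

Search path for 7: 34 -> 9 -> 4 -> 5
Found: False
Comparisons: 4


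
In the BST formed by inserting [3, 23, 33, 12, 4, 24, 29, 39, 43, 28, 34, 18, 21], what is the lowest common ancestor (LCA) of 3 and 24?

Tree insertion order: [3, 23, 33, 12, 4, 24, 29, 39, 43, 28, 34, 18, 21]
Tree (level-order array): [3, None, 23, 12, 33, 4, 18, 24, 39, None, None, None, 21, None, 29, 34, 43, None, None, 28]
In a BST, the LCA of p=3, q=24 is the first node v on the
root-to-leaf path with p <= v <= q (go left if both < v, right if both > v).
Walk from root:
  at 3: 3 <= 3 <= 24, this is the LCA
LCA = 3


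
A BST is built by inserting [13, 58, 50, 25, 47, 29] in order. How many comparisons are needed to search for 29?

Search path for 29: 13 -> 58 -> 50 -> 25 -> 47 -> 29
Found: True
Comparisons: 6


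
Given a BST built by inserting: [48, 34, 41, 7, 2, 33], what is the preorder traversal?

Tree insertion order: [48, 34, 41, 7, 2, 33]
Tree (level-order array): [48, 34, None, 7, 41, 2, 33]
Preorder traversal: [48, 34, 7, 2, 33, 41]


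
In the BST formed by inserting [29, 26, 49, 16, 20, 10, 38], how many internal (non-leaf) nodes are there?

Tree built from: [29, 26, 49, 16, 20, 10, 38]
Tree (level-order array): [29, 26, 49, 16, None, 38, None, 10, 20]
Rule: An internal node has at least one child.
Per-node child counts:
  node 29: 2 child(ren)
  node 26: 1 child(ren)
  node 16: 2 child(ren)
  node 10: 0 child(ren)
  node 20: 0 child(ren)
  node 49: 1 child(ren)
  node 38: 0 child(ren)
Matching nodes: [29, 26, 16, 49]
Count of internal (non-leaf) nodes: 4


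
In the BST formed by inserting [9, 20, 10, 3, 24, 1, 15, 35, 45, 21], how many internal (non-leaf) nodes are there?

Tree built from: [9, 20, 10, 3, 24, 1, 15, 35, 45, 21]
Tree (level-order array): [9, 3, 20, 1, None, 10, 24, None, None, None, 15, 21, 35, None, None, None, None, None, 45]
Rule: An internal node has at least one child.
Per-node child counts:
  node 9: 2 child(ren)
  node 3: 1 child(ren)
  node 1: 0 child(ren)
  node 20: 2 child(ren)
  node 10: 1 child(ren)
  node 15: 0 child(ren)
  node 24: 2 child(ren)
  node 21: 0 child(ren)
  node 35: 1 child(ren)
  node 45: 0 child(ren)
Matching nodes: [9, 3, 20, 10, 24, 35]
Count of internal (non-leaf) nodes: 6


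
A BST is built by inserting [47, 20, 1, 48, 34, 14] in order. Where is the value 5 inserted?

Starting tree (level order): [47, 20, 48, 1, 34, None, None, None, 14]
Insertion path: 47 -> 20 -> 1 -> 14
Result: insert 5 as left child of 14
Final tree (level order): [47, 20, 48, 1, 34, None, None, None, 14, None, None, 5]


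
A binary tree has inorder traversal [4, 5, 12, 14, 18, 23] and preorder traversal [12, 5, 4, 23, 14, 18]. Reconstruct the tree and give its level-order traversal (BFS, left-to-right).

Inorder:  [4, 5, 12, 14, 18, 23]
Preorder: [12, 5, 4, 23, 14, 18]
Algorithm: preorder visits root first, so consume preorder in order;
for each root, split the current inorder slice at that value into
left-subtree inorder and right-subtree inorder, then recurse.
Recursive splits:
  root=12; inorder splits into left=[4, 5], right=[14, 18, 23]
  root=5; inorder splits into left=[4], right=[]
  root=4; inorder splits into left=[], right=[]
  root=23; inorder splits into left=[14, 18], right=[]
  root=14; inorder splits into left=[], right=[18]
  root=18; inorder splits into left=[], right=[]
Reconstructed level-order: [12, 5, 23, 4, 14, 18]


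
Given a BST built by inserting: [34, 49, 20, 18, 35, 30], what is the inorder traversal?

Tree insertion order: [34, 49, 20, 18, 35, 30]
Tree (level-order array): [34, 20, 49, 18, 30, 35]
Inorder traversal: [18, 20, 30, 34, 35, 49]


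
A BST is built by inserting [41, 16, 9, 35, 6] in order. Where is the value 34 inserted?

Starting tree (level order): [41, 16, None, 9, 35, 6]
Insertion path: 41 -> 16 -> 35
Result: insert 34 as left child of 35
Final tree (level order): [41, 16, None, 9, 35, 6, None, 34]


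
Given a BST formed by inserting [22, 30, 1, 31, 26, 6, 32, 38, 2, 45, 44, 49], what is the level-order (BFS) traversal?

Tree insertion order: [22, 30, 1, 31, 26, 6, 32, 38, 2, 45, 44, 49]
Tree (level-order array): [22, 1, 30, None, 6, 26, 31, 2, None, None, None, None, 32, None, None, None, 38, None, 45, 44, 49]
BFS from the root, enqueuing left then right child of each popped node:
  queue [22] -> pop 22, enqueue [1, 30], visited so far: [22]
  queue [1, 30] -> pop 1, enqueue [6], visited so far: [22, 1]
  queue [30, 6] -> pop 30, enqueue [26, 31], visited so far: [22, 1, 30]
  queue [6, 26, 31] -> pop 6, enqueue [2], visited so far: [22, 1, 30, 6]
  queue [26, 31, 2] -> pop 26, enqueue [none], visited so far: [22, 1, 30, 6, 26]
  queue [31, 2] -> pop 31, enqueue [32], visited so far: [22, 1, 30, 6, 26, 31]
  queue [2, 32] -> pop 2, enqueue [none], visited so far: [22, 1, 30, 6, 26, 31, 2]
  queue [32] -> pop 32, enqueue [38], visited so far: [22, 1, 30, 6, 26, 31, 2, 32]
  queue [38] -> pop 38, enqueue [45], visited so far: [22, 1, 30, 6, 26, 31, 2, 32, 38]
  queue [45] -> pop 45, enqueue [44, 49], visited so far: [22, 1, 30, 6, 26, 31, 2, 32, 38, 45]
  queue [44, 49] -> pop 44, enqueue [none], visited so far: [22, 1, 30, 6, 26, 31, 2, 32, 38, 45, 44]
  queue [49] -> pop 49, enqueue [none], visited so far: [22, 1, 30, 6, 26, 31, 2, 32, 38, 45, 44, 49]
Result: [22, 1, 30, 6, 26, 31, 2, 32, 38, 45, 44, 49]


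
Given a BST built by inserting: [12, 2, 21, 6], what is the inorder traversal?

Tree insertion order: [12, 2, 21, 6]
Tree (level-order array): [12, 2, 21, None, 6]
Inorder traversal: [2, 6, 12, 21]


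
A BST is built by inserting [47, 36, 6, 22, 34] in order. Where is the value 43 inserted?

Starting tree (level order): [47, 36, None, 6, None, None, 22, None, 34]
Insertion path: 47 -> 36
Result: insert 43 as right child of 36
Final tree (level order): [47, 36, None, 6, 43, None, 22, None, None, None, 34]


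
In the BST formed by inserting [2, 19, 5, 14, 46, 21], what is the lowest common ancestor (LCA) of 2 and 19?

Tree insertion order: [2, 19, 5, 14, 46, 21]
Tree (level-order array): [2, None, 19, 5, 46, None, 14, 21]
In a BST, the LCA of p=2, q=19 is the first node v on the
root-to-leaf path with p <= v <= q (go left if both < v, right if both > v).
Walk from root:
  at 2: 2 <= 2 <= 19, this is the LCA
LCA = 2


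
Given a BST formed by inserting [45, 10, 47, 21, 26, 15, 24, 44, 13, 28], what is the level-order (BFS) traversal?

Tree insertion order: [45, 10, 47, 21, 26, 15, 24, 44, 13, 28]
Tree (level-order array): [45, 10, 47, None, 21, None, None, 15, 26, 13, None, 24, 44, None, None, None, None, 28]
BFS from the root, enqueuing left then right child of each popped node:
  queue [45] -> pop 45, enqueue [10, 47], visited so far: [45]
  queue [10, 47] -> pop 10, enqueue [21], visited so far: [45, 10]
  queue [47, 21] -> pop 47, enqueue [none], visited so far: [45, 10, 47]
  queue [21] -> pop 21, enqueue [15, 26], visited so far: [45, 10, 47, 21]
  queue [15, 26] -> pop 15, enqueue [13], visited so far: [45, 10, 47, 21, 15]
  queue [26, 13] -> pop 26, enqueue [24, 44], visited so far: [45, 10, 47, 21, 15, 26]
  queue [13, 24, 44] -> pop 13, enqueue [none], visited so far: [45, 10, 47, 21, 15, 26, 13]
  queue [24, 44] -> pop 24, enqueue [none], visited so far: [45, 10, 47, 21, 15, 26, 13, 24]
  queue [44] -> pop 44, enqueue [28], visited so far: [45, 10, 47, 21, 15, 26, 13, 24, 44]
  queue [28] -> pop 28, enqueue [none], visited so far: [45, 10, 47, 21, 15, 26, 13, 24, 44, 28]
Result: [45, 10, 47, 21, 15, 26, 13, 24, 44, 28]


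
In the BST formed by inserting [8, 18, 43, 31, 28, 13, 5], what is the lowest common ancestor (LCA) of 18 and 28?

Tree insertion order: [8, 18, 43, 31, 28, 13, 5]
Tree (level-order array): [8, 5, 18, None, None, 13, 43, None, None, 31, None, 28]
In a BST, the LCA of p=18, q=28 is the first node v on the
root-to-leaf path with p <= v <= q (go left if both < v, right if both > v).
Walk from root:
  at 8: both 18 and 28 > 8, go right
  at 18: 18 <= 18 <= 28, this is the LCA
LCA = 18


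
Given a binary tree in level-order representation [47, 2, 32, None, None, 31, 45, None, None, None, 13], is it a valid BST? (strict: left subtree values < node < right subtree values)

Level-order array: [47, 2, 32, None, None, 31, 45, None, None, None, 13]
Validate using subtree bounds (lo, hi): at each node, require lo < value < hi,
then recurse left with hi=value and right with lo=value.
Preorder trace (stopping at first violation):
  at node 47 with bounds (-inf, +inf): OK
  at node 2 with bounds (-inf, 47): OK
  at node 32 with bounds (47, +inf): VIOLATION
Node 32 violates its bound: not (47 < 32 < +inf).
Result: Not a valid BST


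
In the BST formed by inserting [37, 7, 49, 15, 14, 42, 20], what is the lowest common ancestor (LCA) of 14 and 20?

Tree insertion order: [37, 7, 49, 15, 14, 42, 20]
Tree (level-order array): [37, 7, 49, None, 15, 42, None, 14, 20]
In a BST, the LCA of p=14, q=20 is the first node v on the
root-to-leaf path with p <= v <= q (go left if both < v, right if both > v).
Walk from root:
  at 37: both 14 and 20 < 37, go left
  at 7: both 14 and 20 > 7, go right
  at 15: 14 <= 15 <= 20, this is the LCA
LCA = 15


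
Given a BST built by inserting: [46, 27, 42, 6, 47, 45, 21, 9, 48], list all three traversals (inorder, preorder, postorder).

Tree insertion order: [46, 27, 42, 6, 47, 45, 21, 9, 48]
Tree (level-order array): [46, 27, 47, 6, 42, None, 48, None, 21, None, 45, None, None, 9]
Inorder (L, root, R): [6, 9, 21, 27, 42, 45, 46, 47, 48]
Preorder (root, L, R): [46, 27, 6, 21, 9, 42, 45, 47, 48]
Postorder (L, R, root): [9, 21, 6, 45, 42, 27, 48, 47, 46]


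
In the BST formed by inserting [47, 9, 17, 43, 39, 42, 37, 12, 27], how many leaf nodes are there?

Tree built from: [47, 9, 17, 43, 39, 42, 37, 12, 27]
Tree (level-order array): [47, 9, None, None, 17, 12, 43, None, None, 39, None, 37, 42, 27]
Rule: A leaf has 0 children.
Per-node child counts:
  node 47: 1 child(ren)
  node 9: 1 child(ren)
  node 17: 2 child(ren)
  node 12: 0 child(ren)
  node 43: 1 child(ren)
  node 39: 2 child(ren)
  node 37: 1 child(ren)
  node 27: 0 child(ren)
  node 42: 0 child(ren)
Matching nodes: [12, 27, 42]
Count of leaf nodes: 3


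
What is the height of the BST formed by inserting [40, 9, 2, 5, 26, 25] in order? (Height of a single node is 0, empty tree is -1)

Insertion order: [40, 9, 2, 5, 26, 25]
Tree (level-order array): [40, 9, None, 2, 26, None, 5, 25]
Compute height bottom-up (empty subtree = -1):
  height(5) = 1 + max(-1, -1) = 0
  height(2) = 1 + max(-1, 0) = 1
  height(25) = 1 + max(-1, -1) = 0
  height(26) = 1 + max(0, -1) = 1
  height(9) = 1 + max(1, 1) = 2
  height(40) = 1 + max(2, -1) = 3
Height = 3


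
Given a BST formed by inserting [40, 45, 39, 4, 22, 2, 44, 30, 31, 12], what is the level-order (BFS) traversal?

Tree insertion order: [40, 45, 39, 4, 22, 2, 44, 30, 31, 12]
Tree (level-order array): [40, 39, 45, 4, None, 44, None, 2, 22, None, None, None, None, 12, 30, None, None, None, 31]
BFS from the root, enqueuing left then right child of each popped node:
  queue [40] -> pop 40, enqueue [39, 45], visited so far: [40]
  queue [39, 45] -> pop 39, enqueue [4], visited so far: [40, 39]
  queue [45, 4] -> pop 45, enqueue [44], visited so far: [40, 39, 45]
  queue [4, 44] -> pop 4, enqueue [2, 22], visited so far: [40, 39, 45, 4]
  queue [44, 2, 22] -> pop 44, enqueue [none], visited so far: [40, 39, 45, 4, 44]
  queue [2, 22] -> pop 2, enqueue [none], visited so far: [40, 39, 45, 4, 44, 2]
  queue [22] -> pop 22, enqueue [12, 30], visited so far: [40, 39, 45, 4, 44, 2, 22]
  queue [12, 30] -> pop 12, enqueue [none], visited so far: [40, 39, 45, 4, 44, 2, 22, 12]
  queue [30] -> pop 30, enqueue [31], visited so far: [40, 39, 45, 4, 44, 2, 22, 12, 30]
  queue [31] -> pop 31, enqueue [none], visited so far: [40, 39, 45, 4, 44, 2, 22, 12, 30, 31]
Result: [40, 39, 45, 4, 44, 2, 22, 12, 30, 31]


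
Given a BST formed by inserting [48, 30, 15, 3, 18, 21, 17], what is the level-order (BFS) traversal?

Tree insertion order: [48, 30, 15, 3, 18, 21, 17]
Tree (level-order array): [48, 30, None, 15, None, 3, 18, None, None, 17, 21]
BFS from the root, enqueuing left then right child of each popped node:
  queue [48] -> pop 48, enqueue [30], visited so far: [48]
  queue [30] -> pop 30, enqueue [15], visited so far: [48, 30]
  queue [15] -> pop 15, enqueue [3, 18], visited so far: [48, 30, 15]
  queue [3, 18] -> pop 3, enqueue [none], visited so far: [48, 30, 15, 3]
  queue [18] -> pop 18, enqueue [17, 21], visited so far: [48, 30, 15, 3, 18]
  queue [17, 21] -> pop 17, enqueue [none], visited so far: [48, 30, 15, 3, 18, 17]
  queue [21] -> pop 21, enqueue [none], visited so far: [48, 30, 15, 3, 18, 17, 21]
Result: [48, 30, 15, 3, 18, 17, 21]


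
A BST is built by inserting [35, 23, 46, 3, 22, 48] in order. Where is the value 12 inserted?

Starting tree (level order): [35, 23, 46, 3, None, None, 48, None, 22]
Insertion path: 35 -> 23 -> 3 -> 22
Result: insert 12 as left child of 22
Final tree (level order): [35, 23, 46, 3, None, None, 48, None, 22, None, None, 12]


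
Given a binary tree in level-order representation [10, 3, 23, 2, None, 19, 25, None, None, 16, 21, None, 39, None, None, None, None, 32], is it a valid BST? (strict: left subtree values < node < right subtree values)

Level-order array: [10, 3, 23, 2, None, 19, 25, None, None, 16, 21, None, 39, None, None, None, None, 32]
Validate using subtree bounds (lo, hi): at each node, require lo < value < hi,
then recurse left with hi=value and right with lo=value.
Preorder trace (stopping at first violation):
  at node 10 with bounds (-inf, +inf): OK
  at node 3 with bounds (-inf, 10): OK
  at node 2 with bounds (-inf, 3): OK
  at node 23 with bounds (10, +inf): OK
  at node 19 with bounds (10, 23): OK
  at node 16 with bounds (10, 19): OK
  at node 21 with bounds (19, 23): OK
  at node 25 with bounds (23, +inf): OK
  at node 39 with bounds (25, +inf): OK
  at node 32 with bounds (25, 39): OK
No violation found at any node.
Result: Valid BST


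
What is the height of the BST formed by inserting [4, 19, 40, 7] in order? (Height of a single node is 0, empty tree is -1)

Insertion order: [4, 19, 40, 7]
Tree (level-order array): [4, None, 19, 7, 40]
Compute height bottom-up (empty subtree = -1):
  height(7) = 1 + max(-1, -1) = 0
  height(40) = 1 + max(-1, -1) = 0
  height(19) = 1 + max(0, 0) = 1
  height(4) = 1 + max(-1, 1) = 2
Height = 2


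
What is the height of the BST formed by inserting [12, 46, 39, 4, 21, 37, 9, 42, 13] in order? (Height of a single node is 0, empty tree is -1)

Insertion order: [12, 46, 39, 4, 21, 37, 9, 42, 13]
Tree (level-order array): [12, 4, 46, None, 9, 39, None, None, None, 21, 42, 13, 37]
Compute height bottom-up (empty subtree = -1):
  height(9) = 1 + max(-1, -1) = 0
  height(4) = 1 + max(-1, 0) = 1
  height(13) = 1 + max(-1, -1) = 0
  height(37) = 1 + max(-1, -1) = 0
  height(21) = 1 + max(0, 0) = 1
  height(42) = 1 + max(-1, -1) = 0
  height(39) = 1 + max(1, 0) = 2
  height(46) = 1 + max(2, -1) = 3
  height(12) = 1 + max(1, 3) = 4
Height = 4
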